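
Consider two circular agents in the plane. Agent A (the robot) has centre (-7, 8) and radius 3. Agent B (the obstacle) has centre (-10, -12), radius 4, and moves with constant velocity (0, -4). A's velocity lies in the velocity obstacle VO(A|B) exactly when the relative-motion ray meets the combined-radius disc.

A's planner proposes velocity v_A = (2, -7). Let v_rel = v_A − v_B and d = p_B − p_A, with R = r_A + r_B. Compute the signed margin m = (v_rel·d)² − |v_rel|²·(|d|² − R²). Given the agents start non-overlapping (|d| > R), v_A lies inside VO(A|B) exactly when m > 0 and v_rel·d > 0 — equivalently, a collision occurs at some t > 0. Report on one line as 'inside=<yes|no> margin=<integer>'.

d = (-3, -20),  |d|² = 409;  R = 3+4 = 7,  c = 409−7² = 360
v_rel = (2, -3),  |v_rel|² = 13;  v_rel·d = (2)·(-3) + (-3)·(-20) = 54
13·t² − 108·t + 360 = 0  ⇒  m = 54² − 13·360 = -1764
m = -1764 < 0,  v_rel·d = 54 > 0  ⇒  outside

inside=no margin=-1764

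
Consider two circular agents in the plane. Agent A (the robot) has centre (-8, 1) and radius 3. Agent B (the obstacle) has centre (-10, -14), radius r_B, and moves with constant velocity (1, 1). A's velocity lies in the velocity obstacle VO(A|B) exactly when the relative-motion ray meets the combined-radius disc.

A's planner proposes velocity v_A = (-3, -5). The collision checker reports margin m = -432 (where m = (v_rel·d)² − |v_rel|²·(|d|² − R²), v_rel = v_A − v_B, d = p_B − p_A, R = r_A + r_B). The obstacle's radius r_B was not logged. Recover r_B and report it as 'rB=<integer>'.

m = -432
d = (-2, -15);  v_rel = (-4, -6),  |v_rel|² = 52
v_rel×d = (-4)·(-15) − (-6)·(-2) = 48
since m = R²·52 − 48²:  R² = (2304 + -432) / 52 = 36
R = √36 = 6  ⇒  r_B = 6 − 3 = 3

rB=3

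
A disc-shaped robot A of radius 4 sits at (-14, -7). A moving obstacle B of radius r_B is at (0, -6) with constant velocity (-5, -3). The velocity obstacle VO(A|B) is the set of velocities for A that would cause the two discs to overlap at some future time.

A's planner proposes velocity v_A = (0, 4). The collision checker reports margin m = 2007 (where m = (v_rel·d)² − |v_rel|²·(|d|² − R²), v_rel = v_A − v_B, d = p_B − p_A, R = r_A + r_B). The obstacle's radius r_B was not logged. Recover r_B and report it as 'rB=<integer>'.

m = 2007
d = (14, 1);  v_rel = (5, 7),  |v_rel|² = 74
v_rel×d = (5)·(1) − (7)·(14) = -93
since m = R²·74 − (-93)²:  R² = (8649 + 2007) / 74 = 144
R = √144 = 12  ⇒  r_B = 12 − 4 = 8

rB=8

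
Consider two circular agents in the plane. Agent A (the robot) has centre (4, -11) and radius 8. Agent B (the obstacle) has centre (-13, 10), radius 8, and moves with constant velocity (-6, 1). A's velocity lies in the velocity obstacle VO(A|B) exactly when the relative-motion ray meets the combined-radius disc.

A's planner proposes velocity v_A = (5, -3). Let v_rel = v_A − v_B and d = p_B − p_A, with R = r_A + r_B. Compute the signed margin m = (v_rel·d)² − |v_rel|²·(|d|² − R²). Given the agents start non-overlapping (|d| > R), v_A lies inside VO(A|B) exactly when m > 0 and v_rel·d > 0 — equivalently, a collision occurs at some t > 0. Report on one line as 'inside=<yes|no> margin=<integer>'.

d = (-17, 21),  |d|² = 730;  R = 8+8 = 16,  c = 730−16² = 474
v_rel = (11, -4),  |v_rel|² = 137;  v_rel·d = (11)·(-17) + (-4)·(21) = -271
137·t² + 542·t + 474 = 0  ⇒  m = (-271)² − 137·474 = 8503
m = 8503 > 0,  v_rel·d = -271 < 0  ⇒  outside

inside=no margin=8503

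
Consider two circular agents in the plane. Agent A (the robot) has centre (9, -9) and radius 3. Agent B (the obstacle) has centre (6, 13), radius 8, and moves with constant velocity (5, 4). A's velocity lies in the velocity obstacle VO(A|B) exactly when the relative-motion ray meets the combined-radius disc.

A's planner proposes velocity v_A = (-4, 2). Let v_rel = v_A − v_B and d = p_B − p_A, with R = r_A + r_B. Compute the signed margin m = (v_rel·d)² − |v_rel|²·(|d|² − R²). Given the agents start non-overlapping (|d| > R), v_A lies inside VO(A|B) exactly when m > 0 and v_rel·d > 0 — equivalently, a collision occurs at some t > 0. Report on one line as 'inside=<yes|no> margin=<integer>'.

d = (-3, 22),  |d|² = 493;  R = 3+8 = 11,  c = 493−11² = 372
v_rel = (-9, -2),  |v_rel|² = 85;  v_rel·d = (-9)·(-3) + (-2)·(22) = -17
85·t² + 34·t + 372 = 0  ⇒  m = (-17)² − 85·372 = -31331
m = -31331 < 0,  v_rel·d = -17 < 0  ⇒  outside

inside=no margin=-31331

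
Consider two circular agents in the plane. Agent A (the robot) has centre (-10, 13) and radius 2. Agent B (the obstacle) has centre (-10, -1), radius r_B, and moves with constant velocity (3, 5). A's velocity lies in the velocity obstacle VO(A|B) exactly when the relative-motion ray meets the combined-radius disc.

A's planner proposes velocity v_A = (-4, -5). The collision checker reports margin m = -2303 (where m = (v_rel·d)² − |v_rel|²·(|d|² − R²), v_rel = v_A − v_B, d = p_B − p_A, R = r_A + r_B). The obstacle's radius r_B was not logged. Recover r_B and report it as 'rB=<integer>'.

m = -2303
d = (0, -14);  v_rel = (-7, -10),  |v_rel|² = 149
v_rel×d = (-7)·(-14) − (-10)·(0) = 98
since m = R²·149 − 98²:  R² = (9604 + -2303) / 149 = 49
R = √49 = 7  ⇒  r_B = 7 − 2 = 5

rB=5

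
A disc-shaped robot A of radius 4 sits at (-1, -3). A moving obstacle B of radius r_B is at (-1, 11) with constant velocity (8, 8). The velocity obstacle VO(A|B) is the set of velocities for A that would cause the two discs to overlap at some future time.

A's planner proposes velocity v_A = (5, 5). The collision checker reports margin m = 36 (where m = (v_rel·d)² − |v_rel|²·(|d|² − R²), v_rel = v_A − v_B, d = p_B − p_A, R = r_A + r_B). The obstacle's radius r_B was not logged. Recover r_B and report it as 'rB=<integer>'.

m = 36
d = (0, 14);  v_rel = (-3, -3),  |v_rel|² = 18
v_rel×d = (-3)·(14) − (-3)·(0) = -42
since m = R²·18 − (-42)²:  R² = (1764 + 36) / 18 = 100
R = √100 = 10  ⇒  r_B = 10 − 4 = 6

rB=6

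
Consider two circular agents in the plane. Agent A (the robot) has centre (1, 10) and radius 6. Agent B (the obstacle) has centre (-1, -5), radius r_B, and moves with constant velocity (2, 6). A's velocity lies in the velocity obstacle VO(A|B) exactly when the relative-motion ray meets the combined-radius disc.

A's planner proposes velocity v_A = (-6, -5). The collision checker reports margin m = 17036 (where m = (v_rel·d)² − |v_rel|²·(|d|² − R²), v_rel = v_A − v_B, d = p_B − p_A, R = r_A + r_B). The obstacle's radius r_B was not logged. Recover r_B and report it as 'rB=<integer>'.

m = 17036
d = (-2, -15);  v_rel = (-8, -11),  |v_rel|² = 185
v_rel×d = (-8)·(-15) − (-11)·(-2) = 98
since m = R²·185 − 98²:  R² = (9604 + 17036) / 185 = 144
R = √144 = 12  ⇒  r_B = 12 − 6 = 6

rB=6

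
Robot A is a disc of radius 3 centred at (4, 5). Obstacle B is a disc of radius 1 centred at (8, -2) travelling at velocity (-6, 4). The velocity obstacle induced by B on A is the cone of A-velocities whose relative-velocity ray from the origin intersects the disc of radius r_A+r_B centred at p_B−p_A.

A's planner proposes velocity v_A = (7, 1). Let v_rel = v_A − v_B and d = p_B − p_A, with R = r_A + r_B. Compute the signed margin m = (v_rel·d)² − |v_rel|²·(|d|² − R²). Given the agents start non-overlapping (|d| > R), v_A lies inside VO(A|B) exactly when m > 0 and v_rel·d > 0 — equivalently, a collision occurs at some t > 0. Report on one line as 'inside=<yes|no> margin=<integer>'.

d = (4, -7),  |d|² = 65;  R = 3+1 = 4,  c = 65−4² = 49
v_rel = (13, -3),  |v_rel|² = 178;  v_rel·d = (13)·(4) + (-3)·(-7) = 73
178·t² − 146·t + 49 = 0  ⇒  m = 73² − 178·49 = -3393
m = -3393 < 0,  v_rel·d = 73 > 0  ⇒  outside

inside=no margin=-3393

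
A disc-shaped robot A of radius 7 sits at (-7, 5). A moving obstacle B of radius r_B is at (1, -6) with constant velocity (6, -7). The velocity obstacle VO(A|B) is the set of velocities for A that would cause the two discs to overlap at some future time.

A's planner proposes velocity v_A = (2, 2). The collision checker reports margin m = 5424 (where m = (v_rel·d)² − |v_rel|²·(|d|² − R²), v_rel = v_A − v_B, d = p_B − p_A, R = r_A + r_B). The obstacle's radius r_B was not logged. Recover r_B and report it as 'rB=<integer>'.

m = 5424
d = (8, -11);  v_rel = (-4, 9),  |v_rel|² = 97
v_rel×d = (-4)·(-11) − (9)·(8) = -28
since m = R²·97 − (-28)²:  R² = (784 + 5424) / 97 = 64
R = √64 = 8  ⇒  r_B = 8 − 7 = 1

rB=1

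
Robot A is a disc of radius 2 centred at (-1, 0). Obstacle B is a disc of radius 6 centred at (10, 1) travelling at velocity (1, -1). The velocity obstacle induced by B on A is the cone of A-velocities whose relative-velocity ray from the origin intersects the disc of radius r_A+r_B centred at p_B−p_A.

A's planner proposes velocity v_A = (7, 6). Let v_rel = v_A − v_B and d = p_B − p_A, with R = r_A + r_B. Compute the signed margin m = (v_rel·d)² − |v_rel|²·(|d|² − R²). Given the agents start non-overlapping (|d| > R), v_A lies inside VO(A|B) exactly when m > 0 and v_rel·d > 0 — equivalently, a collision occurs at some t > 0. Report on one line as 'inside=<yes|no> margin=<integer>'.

d = (11, 1),  |d|² = 122;  R = 2+6 = 8,  c = 122−8² = 58
v_rel = (6, 7),  |v_rel|² = 85;  v_rel·d = (6)·(11) + (7)·(1) = 73
85·t² − 146·t + 58 = 0  ⇒  m = 73² − 85·58 = 399
m = 399 > 0,  v_rel·d = 73 > 0  ⇒  inside

inside=yes margin=399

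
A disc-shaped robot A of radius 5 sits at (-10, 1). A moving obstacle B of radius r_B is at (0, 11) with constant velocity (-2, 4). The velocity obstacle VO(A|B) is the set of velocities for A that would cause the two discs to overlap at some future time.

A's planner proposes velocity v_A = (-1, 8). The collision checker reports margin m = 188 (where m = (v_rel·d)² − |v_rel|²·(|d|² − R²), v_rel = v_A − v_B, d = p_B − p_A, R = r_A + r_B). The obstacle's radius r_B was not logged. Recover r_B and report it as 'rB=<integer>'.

m = 188
d = (10, 10);  v_rel = (1, 4),  |v_rel|² = 17
v_rel×d = (1)·(10) − (4)·(10) = -30
since m = R²·17 − (-30)²:  R² = (900 + 188) / 17 = 64
R = √64 = 8  ⇒  r_B = 8 − 5 = 3

rB=3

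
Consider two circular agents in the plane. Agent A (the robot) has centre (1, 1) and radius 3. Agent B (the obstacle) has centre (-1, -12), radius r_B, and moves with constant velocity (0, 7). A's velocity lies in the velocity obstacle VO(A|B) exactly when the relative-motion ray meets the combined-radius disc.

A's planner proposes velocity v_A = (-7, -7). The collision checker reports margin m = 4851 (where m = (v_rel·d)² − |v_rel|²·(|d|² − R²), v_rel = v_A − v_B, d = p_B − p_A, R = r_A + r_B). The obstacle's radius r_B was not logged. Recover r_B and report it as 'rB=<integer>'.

m = 4851
d = (-2, -13);  v_rel = (-7, -14),  |v_rel|² = 245
v_rel×d = (-7)·(-13) − (-14)·(-2) = 63
since m = R²·245 − 63²:  R² = (3969 + 4851) / 245 = 36
R = √36 = 6  ⇒  r_B = 6 − 3 = 3

rB=3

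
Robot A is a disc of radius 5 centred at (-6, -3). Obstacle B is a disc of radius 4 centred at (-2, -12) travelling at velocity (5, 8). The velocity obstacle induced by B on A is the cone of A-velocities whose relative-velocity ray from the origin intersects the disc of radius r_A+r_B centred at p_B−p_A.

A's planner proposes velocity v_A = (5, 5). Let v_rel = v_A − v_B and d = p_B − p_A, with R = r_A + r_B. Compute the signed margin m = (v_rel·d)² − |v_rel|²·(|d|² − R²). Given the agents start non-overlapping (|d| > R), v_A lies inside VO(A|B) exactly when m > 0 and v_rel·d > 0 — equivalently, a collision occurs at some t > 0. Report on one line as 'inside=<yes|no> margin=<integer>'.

d = (4, -9),  |d|² = 97;  R = 5+4 = 9,  c = 97−9² = 16
v_rel = (0, -3),  |v_rel|² = 9;  v_rel·d = (0)·(4) + (-3)·(-9) = 27
9·t² − 54·t + 16 = 0  ⇒  m = 27² − 9·16 = 585
m = 585 > 0,  v_rel·d = 27 > 0  ⇒  inside

inside=yes margin=585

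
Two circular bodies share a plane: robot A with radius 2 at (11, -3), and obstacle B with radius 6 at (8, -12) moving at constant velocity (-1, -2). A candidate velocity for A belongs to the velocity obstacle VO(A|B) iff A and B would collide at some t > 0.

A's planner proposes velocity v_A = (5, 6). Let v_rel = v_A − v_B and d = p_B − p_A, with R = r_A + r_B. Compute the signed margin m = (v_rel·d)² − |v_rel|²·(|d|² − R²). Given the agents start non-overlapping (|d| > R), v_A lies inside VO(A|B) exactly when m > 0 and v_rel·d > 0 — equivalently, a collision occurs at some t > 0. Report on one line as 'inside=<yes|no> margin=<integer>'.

d = (-3, -9),  |d|² = 90;  R = 2+6 = 8,  c = 90−8² = 26
v_rel = (6, 8),  |v_rel|² = 100;  v_rel·d = (6)·(-3) + (8)·(-9) = -90
100·t² + 180·t + 26 = 0  ⇒  m = (-90)² − 100·26 = 5500
m = 5500 > 0,  v_rel·d = -90 < 0  ⇒  outside

inside=no margin=5500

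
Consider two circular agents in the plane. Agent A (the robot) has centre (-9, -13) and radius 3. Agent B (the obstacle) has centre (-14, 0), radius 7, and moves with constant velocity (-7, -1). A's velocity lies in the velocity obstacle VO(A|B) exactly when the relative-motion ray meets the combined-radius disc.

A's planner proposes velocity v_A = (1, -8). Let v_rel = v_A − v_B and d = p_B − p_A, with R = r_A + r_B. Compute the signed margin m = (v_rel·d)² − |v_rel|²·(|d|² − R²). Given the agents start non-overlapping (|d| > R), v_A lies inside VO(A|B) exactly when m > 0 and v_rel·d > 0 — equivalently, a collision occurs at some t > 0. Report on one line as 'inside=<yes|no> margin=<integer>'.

d = (-5, 13),  |d|² = 194;  R = 3+7 = 10,  c = 194−10² = 94
v_rel = (8, -7),  |v_rel|² = 113;  v_rel·d = (8)·(-5) + (-7)·(13) = -131
113·t² + 262·t + 94 = 0  ⇒  m = (-131)² − 113·94 = 6539
m = 6539 > 0,  v_rel·d = -131 < 0  ⇒  outside

inside=no margin=6539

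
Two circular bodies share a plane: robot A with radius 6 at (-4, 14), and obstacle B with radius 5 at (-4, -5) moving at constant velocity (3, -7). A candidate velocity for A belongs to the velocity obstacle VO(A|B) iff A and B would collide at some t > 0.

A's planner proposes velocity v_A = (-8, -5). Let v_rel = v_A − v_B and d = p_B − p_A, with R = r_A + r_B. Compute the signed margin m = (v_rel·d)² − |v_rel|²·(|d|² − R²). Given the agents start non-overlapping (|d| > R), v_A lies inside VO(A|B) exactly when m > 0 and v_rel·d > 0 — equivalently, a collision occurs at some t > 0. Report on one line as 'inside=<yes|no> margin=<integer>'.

d = (0, -19),  |d|² = 361;  R = 6+5 = 11,  c = 361−11² = 240
v_rel = (-11, 2),  |v_rel|² = 125;  v_rel·d = (-11)·(0) + (2)·(-19) = -38
125·t² + 76·t + 240 = 0  ⇒  m = (-38)² − 125·240 = -28556
m = -28556 < 0,  v_rel·d = -38 < 0  ⇒  outside

inside=no margin=-28556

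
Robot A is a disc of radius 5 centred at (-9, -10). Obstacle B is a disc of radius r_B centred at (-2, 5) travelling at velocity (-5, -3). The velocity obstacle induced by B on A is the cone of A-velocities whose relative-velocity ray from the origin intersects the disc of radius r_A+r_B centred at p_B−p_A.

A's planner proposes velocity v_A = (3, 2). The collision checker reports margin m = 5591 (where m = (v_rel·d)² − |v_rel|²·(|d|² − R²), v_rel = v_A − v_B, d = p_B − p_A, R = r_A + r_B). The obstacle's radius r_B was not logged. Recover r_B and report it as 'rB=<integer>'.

m = 5591
d = (7, 15);  v_rel = (8, 5),  |v_rel|² = 89
v_rel×d = (8)·(15) − (5)·(7) = 85
since m = R²·89 − 85²:  R² = (7225 + 5591) / 89 = 144
R = √144 = 12  ⇒  r_B = 12 − 5 = 7

rB=7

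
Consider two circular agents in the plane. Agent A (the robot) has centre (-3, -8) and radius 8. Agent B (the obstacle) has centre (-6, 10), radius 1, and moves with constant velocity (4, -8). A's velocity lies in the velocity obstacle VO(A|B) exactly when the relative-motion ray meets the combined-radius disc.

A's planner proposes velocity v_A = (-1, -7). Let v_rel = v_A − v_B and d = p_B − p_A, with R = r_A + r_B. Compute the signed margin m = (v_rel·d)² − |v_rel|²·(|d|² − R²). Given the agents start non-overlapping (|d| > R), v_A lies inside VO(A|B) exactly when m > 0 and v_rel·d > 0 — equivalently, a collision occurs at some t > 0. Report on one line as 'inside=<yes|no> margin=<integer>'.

d = (-3, 18),  |d|² = 333;  R = 8+1 = 9,  c = 333−9² = 252
v_rel = (-5, 1),  |v_rel|² = 26;  v_rel·d = (-5)·(-3) + (1)·(18) = 33
26·t² − 66·t + 252 = 0  ⇒  m = 33² − 26·252 = -5463
m = -5463 < 0,  v_rel·d = 33 > 0  ⇒  outside

inside=no margin=-5463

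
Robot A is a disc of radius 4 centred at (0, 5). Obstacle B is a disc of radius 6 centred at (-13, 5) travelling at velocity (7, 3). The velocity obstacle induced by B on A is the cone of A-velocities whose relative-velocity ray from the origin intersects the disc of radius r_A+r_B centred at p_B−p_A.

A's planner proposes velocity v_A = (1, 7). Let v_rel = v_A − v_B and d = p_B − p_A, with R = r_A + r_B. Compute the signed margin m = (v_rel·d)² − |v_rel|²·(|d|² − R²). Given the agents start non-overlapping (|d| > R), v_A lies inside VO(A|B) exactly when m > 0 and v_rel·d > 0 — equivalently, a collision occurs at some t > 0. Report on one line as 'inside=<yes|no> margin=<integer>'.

d = (-13, 0),  |d|² = 169;  R = 4+6 = 10,  c = 169−10² = 69
v_rel = (-6, 4),  |v_rel|² = 52;  v_rel·d = (-6)·(-13) + (4)·(0) = 78
52·t² − 156·t + 69 = 0  ⇒  m = 78² − 52·69 = 2496
m = 2496 > 0,  v_rel·d = 78 > 0  ⇒  inside

inside=yes margin=2496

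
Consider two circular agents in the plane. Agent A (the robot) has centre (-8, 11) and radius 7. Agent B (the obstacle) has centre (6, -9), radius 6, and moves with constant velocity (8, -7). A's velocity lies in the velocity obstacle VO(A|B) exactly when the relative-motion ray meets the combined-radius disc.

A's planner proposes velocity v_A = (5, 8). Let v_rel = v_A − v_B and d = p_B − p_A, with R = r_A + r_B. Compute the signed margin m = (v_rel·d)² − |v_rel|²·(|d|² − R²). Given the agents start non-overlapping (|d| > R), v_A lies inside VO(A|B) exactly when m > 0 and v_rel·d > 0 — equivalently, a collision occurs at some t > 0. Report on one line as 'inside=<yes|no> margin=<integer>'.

d = (14, -20),  |d|² = 596;  R = 7+6 = 13,  c = 596−13² = 427
v_rel = (-3, 15),  |v_rel|² = 234;  v_rel·d = (-3)·(14) + (15)·(-20) = -342
234·t² + 684·t + 427 = 0  ⇒  m = (-342)² − 234·427 = 17046
m = 17046 > 0,  v_rel·d = -342 < 0  ⇒  outside

inside=no margin=17046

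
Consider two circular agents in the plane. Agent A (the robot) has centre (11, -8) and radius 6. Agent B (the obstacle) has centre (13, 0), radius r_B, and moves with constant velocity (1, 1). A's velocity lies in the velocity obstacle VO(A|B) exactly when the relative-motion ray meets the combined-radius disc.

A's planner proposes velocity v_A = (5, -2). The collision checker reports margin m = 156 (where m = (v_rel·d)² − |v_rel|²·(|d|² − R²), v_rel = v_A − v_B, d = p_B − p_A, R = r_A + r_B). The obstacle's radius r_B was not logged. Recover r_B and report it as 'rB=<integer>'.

m = 156
d = (2, 8);  v_rel = (4, -3),  |v_rel|² = 25
v_rel×d = (4)·(8) − (-3)·(2) = 38
since m = R²·25 − 38²:  R² = (1444 + 156) / 25 = 64
R = √64 = 8  ⇒  r_B = 8 − 6 = 2

rB=2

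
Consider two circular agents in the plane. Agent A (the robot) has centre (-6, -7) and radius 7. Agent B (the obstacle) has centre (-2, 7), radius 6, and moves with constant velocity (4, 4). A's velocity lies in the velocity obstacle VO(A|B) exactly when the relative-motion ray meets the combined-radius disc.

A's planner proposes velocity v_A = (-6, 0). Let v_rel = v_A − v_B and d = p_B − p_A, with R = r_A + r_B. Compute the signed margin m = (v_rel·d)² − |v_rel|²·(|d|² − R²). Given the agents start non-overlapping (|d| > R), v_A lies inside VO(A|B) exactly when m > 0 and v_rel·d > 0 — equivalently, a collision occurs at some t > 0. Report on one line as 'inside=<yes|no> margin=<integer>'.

d = (4, 14),  |d|² = 212;  R = 7+6 = 13,  c = 212−13² = 43
v_rel = (-10, -4),  |v_rel|² = 116;  v_rel·d = (-10)·(4) + (-4)·(14) = -96
116·t² + 192·t + 43 = 0  ⇒  m = (-96)² − 116·43 = 4228
m = 4228 > 0,  v_rel·d = -96 < 0  ⇒  outside

inside=no margin=4228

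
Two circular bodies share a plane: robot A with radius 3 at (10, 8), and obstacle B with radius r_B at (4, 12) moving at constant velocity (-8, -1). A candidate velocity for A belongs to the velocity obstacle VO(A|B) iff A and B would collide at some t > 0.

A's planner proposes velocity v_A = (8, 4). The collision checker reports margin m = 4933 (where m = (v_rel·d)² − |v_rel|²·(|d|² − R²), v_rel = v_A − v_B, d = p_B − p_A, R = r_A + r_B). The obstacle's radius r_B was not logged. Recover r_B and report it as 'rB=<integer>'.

m = 4933
d = (-6, 4);  v_rel = (16, 5),  |v_rel|² = 281
v_rel×d = (16)·(4) − (5)·(-6) = 94
since m = R²·281 − 94²:  R² = (8836 + 4933) / 281 = 49
R = √49 = 7  ⇒  r_B = 7 − 3 = 4

rB=4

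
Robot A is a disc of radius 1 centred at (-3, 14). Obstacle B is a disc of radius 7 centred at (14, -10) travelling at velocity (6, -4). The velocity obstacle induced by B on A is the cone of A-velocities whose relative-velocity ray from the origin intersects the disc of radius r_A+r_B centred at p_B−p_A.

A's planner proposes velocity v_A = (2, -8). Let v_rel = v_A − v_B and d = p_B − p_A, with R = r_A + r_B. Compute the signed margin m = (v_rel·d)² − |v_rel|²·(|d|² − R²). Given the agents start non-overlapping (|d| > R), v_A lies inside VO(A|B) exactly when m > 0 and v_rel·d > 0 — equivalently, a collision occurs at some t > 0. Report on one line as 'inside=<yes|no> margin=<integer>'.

d = (17, -24),  |d|² = 865;  R = 1+7 = 8,  c = 865−8² = 801
v_rel = (-4, -4),  |v_rel|² = 32;  v_rel·d = (-4)·(17) + (-4)·(-24) = 28
32·t² − 56·t + 801 = 0  ⇒  m = 28² − 32·801 = -24848
m = -24848 < 0,  v_rel·d = 28 > 0  ⇒  outside

inside=no margin=-24848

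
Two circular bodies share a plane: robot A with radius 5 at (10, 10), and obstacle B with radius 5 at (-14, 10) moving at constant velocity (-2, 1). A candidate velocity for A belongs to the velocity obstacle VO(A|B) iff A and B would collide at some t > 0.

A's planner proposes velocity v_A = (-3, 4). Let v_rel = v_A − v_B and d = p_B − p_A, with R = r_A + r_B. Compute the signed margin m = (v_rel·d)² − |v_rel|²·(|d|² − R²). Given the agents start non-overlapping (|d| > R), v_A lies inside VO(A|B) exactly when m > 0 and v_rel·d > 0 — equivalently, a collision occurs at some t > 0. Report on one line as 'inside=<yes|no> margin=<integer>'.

d = (-24, 0),  |d|² = 576;  R = 5+5 = 10,  c = 576−10² = 476
v_rel = (-1, 3),  |v_rel|² = 10;  v_rel·d = (-1)·(-24) + (3)·(0) = 24
10·t² − 48·t + 476 = 0  ⇒  m = 24² − 10·476 = -4184
m = -4184 < 0,  v_rel·d = 24 > 0  ⇒  outside

inside=no margin=-4184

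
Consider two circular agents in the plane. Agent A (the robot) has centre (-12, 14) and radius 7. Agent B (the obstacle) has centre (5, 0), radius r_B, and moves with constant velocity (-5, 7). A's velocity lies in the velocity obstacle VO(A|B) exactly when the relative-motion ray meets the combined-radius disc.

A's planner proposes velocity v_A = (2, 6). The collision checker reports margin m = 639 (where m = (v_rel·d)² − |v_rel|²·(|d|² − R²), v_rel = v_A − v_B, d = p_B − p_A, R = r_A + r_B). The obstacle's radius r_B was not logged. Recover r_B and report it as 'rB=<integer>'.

m = 639
d = (17, -14);  v_rel = (7, -1),  |v_rel|² = 50
v_rel×d = (7)·(-14) − (-1)·(17) = -81
since m = R²·50 − (-81)²:  R² = (6561 + 639) / 50 = 144
R = √144 = 12  ⇒  r_B = 12 − 7 = 5

rB=5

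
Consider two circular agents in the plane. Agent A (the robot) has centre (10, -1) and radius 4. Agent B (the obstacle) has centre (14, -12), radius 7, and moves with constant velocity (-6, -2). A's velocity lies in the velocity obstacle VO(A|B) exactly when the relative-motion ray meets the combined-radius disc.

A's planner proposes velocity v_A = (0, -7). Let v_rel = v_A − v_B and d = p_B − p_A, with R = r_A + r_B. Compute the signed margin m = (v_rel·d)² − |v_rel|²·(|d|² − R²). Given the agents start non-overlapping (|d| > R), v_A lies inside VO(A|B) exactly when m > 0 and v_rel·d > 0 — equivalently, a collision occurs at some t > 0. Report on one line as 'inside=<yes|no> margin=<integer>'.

d = (4, -11),  |d|² = 137;  R = 4+7 = 11,  c = 137−11² = 16
v_rel = (6, -5),  |v_rel|² = 61;  v_rel·d = (6)·(4) + (-5)·(-11) = 79
61·t² − 158·t + 16 = 0  ⇒  m = 79² − 61·16 = 5265
m = 5265 > 0,  v_rel·d = 79 > 0  ⇒  inside

inside=yes margin=5265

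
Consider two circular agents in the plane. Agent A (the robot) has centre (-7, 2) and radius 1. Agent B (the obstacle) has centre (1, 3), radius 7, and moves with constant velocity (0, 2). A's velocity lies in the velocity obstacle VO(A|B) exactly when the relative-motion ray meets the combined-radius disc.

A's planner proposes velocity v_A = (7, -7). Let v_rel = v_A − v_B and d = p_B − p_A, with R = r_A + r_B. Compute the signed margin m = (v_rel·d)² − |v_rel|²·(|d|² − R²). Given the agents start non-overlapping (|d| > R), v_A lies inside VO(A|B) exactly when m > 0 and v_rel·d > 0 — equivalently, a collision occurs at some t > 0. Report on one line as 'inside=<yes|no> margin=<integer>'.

d = (8, 1),  |d|² = 65;  R = 1+7 = 8,  c = 65−8² = 1
v_rel = (7, -9),  |v_rel|² = 130;  v_rel·d = (7)·(8) + (-9)·(1) = 47
130·t² − 94·t + 1 = 0  ⇒  m = 47² − 130·1 = 2079
m = 2079 > 0,  v_rel·d = 47 > 0  ⇒  inside

inside=yes margin=2079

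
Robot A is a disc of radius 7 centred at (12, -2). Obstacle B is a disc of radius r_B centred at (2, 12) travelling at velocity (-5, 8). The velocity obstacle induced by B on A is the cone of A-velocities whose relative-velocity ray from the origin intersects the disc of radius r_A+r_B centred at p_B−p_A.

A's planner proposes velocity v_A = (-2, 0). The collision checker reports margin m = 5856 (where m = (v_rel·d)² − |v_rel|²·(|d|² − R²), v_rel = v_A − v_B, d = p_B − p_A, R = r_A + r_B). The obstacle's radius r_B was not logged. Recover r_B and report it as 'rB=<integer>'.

m = 5856
d = (-10, 14);  v_rel = (3, -8),  |v_rel|² = 73
v_rel×d = (3)·(14) − (-8)·(-10) = -38
since m = R²·73 − (-38)²:  R² = (1444 + 5856) / 73 = 100
R = √100 = 10  ⇒  r_B = 10 − 7 = 3

rB=3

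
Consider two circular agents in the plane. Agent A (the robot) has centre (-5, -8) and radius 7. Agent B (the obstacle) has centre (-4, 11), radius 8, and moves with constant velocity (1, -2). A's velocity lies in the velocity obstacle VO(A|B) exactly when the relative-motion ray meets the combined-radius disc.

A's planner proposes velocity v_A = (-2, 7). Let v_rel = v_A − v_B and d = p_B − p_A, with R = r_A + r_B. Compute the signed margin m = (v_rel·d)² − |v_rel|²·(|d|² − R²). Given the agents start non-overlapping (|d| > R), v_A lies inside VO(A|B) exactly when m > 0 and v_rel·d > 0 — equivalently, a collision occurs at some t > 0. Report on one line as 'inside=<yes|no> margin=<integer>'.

d = (1, 19),  |d|² = 362;  R = 7+8 = 15,  c = 362−15² = 137
v_rel = (-3, 9),  |v_rel|² = 90;  v_rel·d = (-3)·(1) + (9)·(19) = 168
90·t² − 336·t + 137 = 0  ⇒  m = 168² − 90·137 = 15894
m = 15894 > 0,  v_rel·d = 168 > 0  ⇒  inside

inside=yes margin=15894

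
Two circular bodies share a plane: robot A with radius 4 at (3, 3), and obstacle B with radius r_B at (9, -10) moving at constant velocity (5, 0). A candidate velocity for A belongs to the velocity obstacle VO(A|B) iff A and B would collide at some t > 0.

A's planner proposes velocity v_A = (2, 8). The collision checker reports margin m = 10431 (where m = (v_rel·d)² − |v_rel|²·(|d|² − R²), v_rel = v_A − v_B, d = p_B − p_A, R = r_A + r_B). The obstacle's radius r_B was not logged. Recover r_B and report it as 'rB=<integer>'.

m = 10431
d = (6, -13);  v_rel = (-3, 8),  |v_rel|² = 73
v_rel×d = (-3)·(-13) − (8)·(6) = -9
since m = R²·73 − (-9)²:  R² = (81 + 10431) / 73 = 144
R = √144 = 12  ⇒  r_B = 12 − 4 = 8

rB=8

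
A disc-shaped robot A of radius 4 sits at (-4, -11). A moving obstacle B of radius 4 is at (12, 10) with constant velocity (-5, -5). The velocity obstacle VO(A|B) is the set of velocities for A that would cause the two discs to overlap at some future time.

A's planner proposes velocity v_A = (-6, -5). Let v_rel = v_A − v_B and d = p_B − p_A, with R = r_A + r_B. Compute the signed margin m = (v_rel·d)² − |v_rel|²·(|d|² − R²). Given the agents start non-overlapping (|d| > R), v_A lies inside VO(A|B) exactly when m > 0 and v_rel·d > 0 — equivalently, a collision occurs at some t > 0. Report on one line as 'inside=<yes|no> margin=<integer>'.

d = (16, 21),  |d|² = 697;  R = 4+4 = 8,  c = 697−8² = 633
v_rel = (-1, 0),  |v_rel|² = 1;  v_rel·d = (-1)·(16) + (0)·(21) = -16
1·t² + 32·t + 633 = 0  ⇒  m = (-16)² − 1·633 = -377
m = -377 < 0,  v_rel·d = -16 < 0  ⇒  outside

inside=no margin=-377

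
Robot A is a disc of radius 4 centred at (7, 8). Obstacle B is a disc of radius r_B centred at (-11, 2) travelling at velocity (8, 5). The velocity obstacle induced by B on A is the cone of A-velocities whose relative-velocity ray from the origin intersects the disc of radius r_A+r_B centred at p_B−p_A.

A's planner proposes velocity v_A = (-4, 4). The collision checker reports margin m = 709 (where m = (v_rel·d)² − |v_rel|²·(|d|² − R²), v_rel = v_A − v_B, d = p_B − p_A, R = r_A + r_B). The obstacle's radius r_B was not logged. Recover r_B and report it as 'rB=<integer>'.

m = 709
d = (-18, -6);  v_rel = (-12, -1),  |v_rel|² = 145
v_rel×d = (-12)·(-6) − (-1)·(-18) = 54
since m = R²·145 − 54²:  R² = (2916 + 709) / 145 = 25
R = √25 = 5  ⇒  r_B = 5 − 4 = 1

rB=1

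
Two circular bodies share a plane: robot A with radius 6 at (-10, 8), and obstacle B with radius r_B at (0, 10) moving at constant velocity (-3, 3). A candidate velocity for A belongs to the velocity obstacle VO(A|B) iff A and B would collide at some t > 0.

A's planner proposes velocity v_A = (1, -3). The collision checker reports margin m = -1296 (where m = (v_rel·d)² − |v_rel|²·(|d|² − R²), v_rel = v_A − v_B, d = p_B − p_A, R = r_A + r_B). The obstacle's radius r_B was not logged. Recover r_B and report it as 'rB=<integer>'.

m = -1296
d = (10, 2);  v_rel = (4, -6),  |v_rel|² = 52
v_rel×d = (4)·(2) − (-6)·(10) = 68
since m = R²·52 − 68²:  R² = (4624 + -1296) / 52 = 64
R = √64 = 8  ⇒  r_B = 8 − 6 = 2

rB=2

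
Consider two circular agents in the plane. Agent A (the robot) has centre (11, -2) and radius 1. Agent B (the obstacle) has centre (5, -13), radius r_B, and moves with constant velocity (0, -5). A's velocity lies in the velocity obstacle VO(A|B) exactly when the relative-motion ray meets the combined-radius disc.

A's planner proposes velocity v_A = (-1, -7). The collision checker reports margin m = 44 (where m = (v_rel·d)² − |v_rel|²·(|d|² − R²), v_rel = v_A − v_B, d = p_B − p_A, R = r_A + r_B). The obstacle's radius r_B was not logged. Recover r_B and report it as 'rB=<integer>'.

m = 44
d = (-6, -11);  v_rel = (-1, -2),  |v_rel|² = 5
v_rel×d = (-1)·(-11) − (-2)·(-6) = -1
since m = R²·5 − (-1)²:  R² = (1 + 44) / 5 = 9
R = √9 = 3  ⇒  r_B = 3 − 1 = 2

rB=2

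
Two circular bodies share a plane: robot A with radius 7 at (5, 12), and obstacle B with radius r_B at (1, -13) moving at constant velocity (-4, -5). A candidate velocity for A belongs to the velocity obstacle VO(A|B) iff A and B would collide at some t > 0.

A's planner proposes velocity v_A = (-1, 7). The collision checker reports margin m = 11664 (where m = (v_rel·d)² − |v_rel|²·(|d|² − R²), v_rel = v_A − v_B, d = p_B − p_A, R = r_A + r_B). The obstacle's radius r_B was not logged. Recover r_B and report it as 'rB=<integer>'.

m = 11664
d = (-4, -25);  v_rel = (3, 12),  |v_rel|² = 153
v_rel×d = (3)·(-25) − (12)·(-4) = -27
since m = R²·153 − (-27)²:  R² = (729 + 11664) / 153 = 81
R = √81 = 9  ⇒  r_B = 9 − 7 = 2

rB=2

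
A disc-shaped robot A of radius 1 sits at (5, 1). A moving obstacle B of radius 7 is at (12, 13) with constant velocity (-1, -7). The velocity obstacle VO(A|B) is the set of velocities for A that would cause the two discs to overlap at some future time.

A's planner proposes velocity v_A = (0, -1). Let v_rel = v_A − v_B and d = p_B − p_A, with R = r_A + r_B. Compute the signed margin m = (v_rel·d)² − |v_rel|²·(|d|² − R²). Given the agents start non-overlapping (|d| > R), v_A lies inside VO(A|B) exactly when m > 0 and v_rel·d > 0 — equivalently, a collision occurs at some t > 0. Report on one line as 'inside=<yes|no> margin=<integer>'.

d = (7, 12),  |d|² = 193;  R = 1+7 = 8,  c = 193−8² = 129
v_rel = (1, 6),  |v_rel|² = 37;  v_rel·d = (1)·(7) + (6)·(12) = 79
37·t² − 158·t + 129 = 0  ⇒  m = 79² − 37·129 = 1468
m = 1468 > 0,  v_rel·d = 79 > 0  ⇒  inside

inside=yes margin=1468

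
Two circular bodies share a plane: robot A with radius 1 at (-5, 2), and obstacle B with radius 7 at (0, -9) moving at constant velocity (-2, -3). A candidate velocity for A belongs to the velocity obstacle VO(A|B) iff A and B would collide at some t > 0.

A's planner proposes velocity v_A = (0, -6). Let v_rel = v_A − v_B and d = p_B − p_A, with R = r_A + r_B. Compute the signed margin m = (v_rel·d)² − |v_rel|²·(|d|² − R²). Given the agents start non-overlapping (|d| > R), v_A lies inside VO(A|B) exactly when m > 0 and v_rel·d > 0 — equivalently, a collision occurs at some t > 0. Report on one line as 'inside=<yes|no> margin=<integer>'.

d = (5, -11),  |d|² = 146;  R = 1+7 = 8,  c = 146−8² = 82
v_rel = (2, -3),  |v_rel|² = 13;  v_rel·d = (2)·(5) + (-3)·(-11) = 43
13·t² − 86·t + 82 = 0  ⇒  m = 43² − 13·82 = 783
m = 783 > 0,  v_rel·d = 43 > 0  ⇒  inside

inside=yes margin=783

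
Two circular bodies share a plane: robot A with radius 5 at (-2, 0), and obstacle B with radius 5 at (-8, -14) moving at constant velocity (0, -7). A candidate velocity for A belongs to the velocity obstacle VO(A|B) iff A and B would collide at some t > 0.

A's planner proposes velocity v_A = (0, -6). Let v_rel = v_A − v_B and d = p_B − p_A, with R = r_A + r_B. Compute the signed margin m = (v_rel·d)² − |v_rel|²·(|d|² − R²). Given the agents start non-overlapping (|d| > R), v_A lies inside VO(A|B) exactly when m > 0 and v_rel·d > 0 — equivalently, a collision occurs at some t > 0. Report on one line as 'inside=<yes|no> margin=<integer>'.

d = (-6, -14),  |d|² = 232;  R = 5+5 = 10,  c = 232−10² = 132
v_rel = (0, 1),  |v_rel|² = 1;  v_rel·d = (0)·(-6) + (1)·(-14) = -14
1·t² + 28·t + 132 = 0  ⇒  m = (-14)² − 1·132 = 64
m = 64 > 0,  v_rel·d = -14 < 0  ⇒  outside

inside=no margin=64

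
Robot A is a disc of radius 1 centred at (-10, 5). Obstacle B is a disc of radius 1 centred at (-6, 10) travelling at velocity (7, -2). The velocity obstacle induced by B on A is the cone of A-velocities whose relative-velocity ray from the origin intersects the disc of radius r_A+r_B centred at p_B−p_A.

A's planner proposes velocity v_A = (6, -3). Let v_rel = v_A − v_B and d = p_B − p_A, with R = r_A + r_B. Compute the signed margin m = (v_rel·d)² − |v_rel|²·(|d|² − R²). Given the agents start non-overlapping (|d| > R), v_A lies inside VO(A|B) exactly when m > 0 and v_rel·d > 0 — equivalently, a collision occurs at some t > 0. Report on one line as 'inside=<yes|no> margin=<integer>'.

d = (4, 5),  |d|² = 41;  R = 1+1 = 2,  c = 41−2² = 37
v_rel = (-1, -1),  |v_rel|² = 2;  v_rel·d = (-1)·(4) + (-1)·(5) = -9
2·t² + 18·t + 37 = 0  ⇒  m = (-9)² − 2·37 = 7
m = 7 > 0,  v_rel·d = -9 < 0  ⇒  outside

inside=no margin=7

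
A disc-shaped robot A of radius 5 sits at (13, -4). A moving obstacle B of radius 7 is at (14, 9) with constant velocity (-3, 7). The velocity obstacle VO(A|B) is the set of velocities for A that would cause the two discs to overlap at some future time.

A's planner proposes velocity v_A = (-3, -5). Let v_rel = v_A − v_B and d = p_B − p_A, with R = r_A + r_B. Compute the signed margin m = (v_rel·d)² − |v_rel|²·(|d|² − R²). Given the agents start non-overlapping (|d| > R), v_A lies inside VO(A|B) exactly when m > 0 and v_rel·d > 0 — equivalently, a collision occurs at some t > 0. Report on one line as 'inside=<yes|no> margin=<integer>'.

d = (1, 13),  |d|² = 170;  R = 5+7 = 12,  c = 170−12² = 26
v_rel = (0, -12),  |v_rel|² = 144;  v_rel·d = (0)·(1) + (-12)·(13) = -156
144·t² + 312·t + 26 = 0  ⇒  m = (-156)² − 144·26 = 20592
m = 20592 > 0,  v_rel·d = -156 < 0  ⇒  outside

inside=no margin=20592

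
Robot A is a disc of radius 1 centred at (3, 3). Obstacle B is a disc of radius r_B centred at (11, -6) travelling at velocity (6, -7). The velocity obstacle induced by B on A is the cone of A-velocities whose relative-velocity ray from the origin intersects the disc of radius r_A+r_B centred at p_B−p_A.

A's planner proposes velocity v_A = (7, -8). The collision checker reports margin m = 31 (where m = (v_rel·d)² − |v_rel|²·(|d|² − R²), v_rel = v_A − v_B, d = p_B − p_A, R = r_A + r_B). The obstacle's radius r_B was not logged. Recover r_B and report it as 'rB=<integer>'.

m = 31
d = (8, -9);  v_rel = (1, -1),  |v_rel|² = 2
v_rel×d = (1)·(-9) − (-1)·(8) = -1
since m = R²·2 − (-1)²:  R² = (1 + 31) / 2 = 16
R = √16 = 4  ⇒  r_B = 4 − 1 = 3

rB=3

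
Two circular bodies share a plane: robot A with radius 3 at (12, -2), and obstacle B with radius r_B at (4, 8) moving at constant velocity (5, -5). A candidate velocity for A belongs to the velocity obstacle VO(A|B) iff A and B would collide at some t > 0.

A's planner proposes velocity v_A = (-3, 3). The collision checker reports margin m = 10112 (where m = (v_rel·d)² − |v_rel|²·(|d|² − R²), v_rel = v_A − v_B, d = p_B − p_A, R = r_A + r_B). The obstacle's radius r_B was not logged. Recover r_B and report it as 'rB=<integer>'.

m = 10112
d = (-8, 10);  v_rel = (-8, 8),  |v_rel|² = 128
v_rel×d = (-8)·(10) − (8)·(-8) = -16
since m = R²·128 − (-16)²:  R² = (256 + 10112) / 128 = 81
R = √81 = 9  ⇒  r_B = 9 − 3 = 6

rB=6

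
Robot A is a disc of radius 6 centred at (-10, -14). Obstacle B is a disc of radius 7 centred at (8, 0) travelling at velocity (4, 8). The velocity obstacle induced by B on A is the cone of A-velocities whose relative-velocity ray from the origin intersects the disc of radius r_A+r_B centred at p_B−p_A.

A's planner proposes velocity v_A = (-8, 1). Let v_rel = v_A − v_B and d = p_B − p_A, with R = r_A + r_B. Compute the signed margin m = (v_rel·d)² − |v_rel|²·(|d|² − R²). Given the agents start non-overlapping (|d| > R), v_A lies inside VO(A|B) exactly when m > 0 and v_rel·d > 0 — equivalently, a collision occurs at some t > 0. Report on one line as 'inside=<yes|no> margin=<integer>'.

d = (18, 14),  |d|² = 520;  R = 6+7 = 13,  c = 520−13² = 351
v_rel = (-12, -7),  |v_rel|² = 193;  v_rel·d = (-12)·(18) + (-7)·(14) = -314
193·t² + 628·t + 351 = 0  ⇒  m = (-314)² − 193·351 = 30853
m = 30853 > 0,  v_rel·d = -314 < 0  ⇒  outside

inside=no margin=30853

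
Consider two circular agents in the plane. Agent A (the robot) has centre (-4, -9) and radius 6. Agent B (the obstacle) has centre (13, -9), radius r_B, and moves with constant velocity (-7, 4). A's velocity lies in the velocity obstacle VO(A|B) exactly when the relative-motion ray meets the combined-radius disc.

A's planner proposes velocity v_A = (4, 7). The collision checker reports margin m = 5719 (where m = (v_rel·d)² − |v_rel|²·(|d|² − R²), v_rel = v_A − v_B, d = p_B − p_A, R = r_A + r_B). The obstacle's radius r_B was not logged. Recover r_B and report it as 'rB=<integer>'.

m = 5719
d = (17, 0);  v_rel = (11, 3),  |v_rel|² = 130
v_rel×d = (11)·(0) − (3)·(17) = -51
since m = R²·130 − (-51)²:  R² = (2601 + 5719) / 130 = 64
R = √64 = 8  ⇒  r_B = 8 − 6 = 2

rB=2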